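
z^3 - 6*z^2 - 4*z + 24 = (z - 6)*(z - 2)*(z + 2)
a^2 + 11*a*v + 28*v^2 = (a + 4*v)*(a + 7*v)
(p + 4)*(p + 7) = p^2 + 11*p + 28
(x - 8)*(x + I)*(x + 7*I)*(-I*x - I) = -I*x^4 + 8*x^3 + 7*I*x^3 - 56*x^2 + 15*I*x^2 - 64*x - 49*I*x - 56*I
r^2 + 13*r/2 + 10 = (r + 5/2)*(r + 4)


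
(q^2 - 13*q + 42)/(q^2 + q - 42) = (q - 7)/(q + 7)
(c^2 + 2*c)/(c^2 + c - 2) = c/(c - 1)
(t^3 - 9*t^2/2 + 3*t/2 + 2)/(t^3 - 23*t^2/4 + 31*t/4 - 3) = 2*(2*t + 1)/(4*t - 3)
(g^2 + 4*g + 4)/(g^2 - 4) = (g + 2)/(g - 2)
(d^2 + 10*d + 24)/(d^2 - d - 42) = (d + 4)/(d - 7)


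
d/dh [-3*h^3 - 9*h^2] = 9*h*(-h - 2)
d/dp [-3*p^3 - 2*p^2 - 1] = p*(-9*p - 4)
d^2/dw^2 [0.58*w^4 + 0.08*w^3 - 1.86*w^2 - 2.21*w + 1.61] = 6.96*w^2 + 0.48*w - 3.72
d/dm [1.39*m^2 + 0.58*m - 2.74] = 2.78*m + 0.58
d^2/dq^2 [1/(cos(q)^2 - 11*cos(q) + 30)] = (-4*sin(q)^4 + 3*sin(q)^2 - 1485*cos(q)/4 + 33*cos(3*q)/4 + 183)/((cos(q) - 6)^3*(cos(q) - 5)^3)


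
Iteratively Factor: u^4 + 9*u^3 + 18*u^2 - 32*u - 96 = (u - 2)*(u^3 + 11*u^2 + 40*u + 48) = (u - 2)*(u + 3)*(u^2 + 8*u + 16) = (u - 2)*(u + 3)*(u + 4)*(u + 4)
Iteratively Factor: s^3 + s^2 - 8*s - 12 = (s + 2)*(s^2 - s - 6) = (s + 2)^2*(s - 3)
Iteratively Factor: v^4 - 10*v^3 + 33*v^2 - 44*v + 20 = (v - 2)*(v^3 - 8*v^2 + 17*v - 10) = (v - 2)*(v - 1)*(v^2 - 7*v + 10) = (v - 2)^2*(v - 1)*(v - 5)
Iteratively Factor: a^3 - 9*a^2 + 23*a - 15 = (a - 1)*(a^2 - 8*a + 15) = (a - 5)*(a - 1)*(a - 3)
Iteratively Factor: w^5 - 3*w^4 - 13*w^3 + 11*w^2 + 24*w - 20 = (w - 1)*(w^4 - 2*w^3 - 15*w^2 - 4*w + 20) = (w - 1)^2*(w^3 - w^2 - 16*w - 20) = (w - 1)^2*(w + 2)*(w^2 - 3*w - 10) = (w - 5)*(w - 1)^2*(w + 2)*(w + 2)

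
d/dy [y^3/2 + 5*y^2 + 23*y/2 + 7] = 3*y^2/2 + 10*y + 23/2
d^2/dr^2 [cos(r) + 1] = -cos(r)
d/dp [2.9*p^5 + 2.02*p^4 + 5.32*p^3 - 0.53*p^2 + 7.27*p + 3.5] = 14.5*p^4 + 8.08*p^3 + 15.96*p^2 - 1.06*p + 7.27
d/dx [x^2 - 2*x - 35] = 2*x - 2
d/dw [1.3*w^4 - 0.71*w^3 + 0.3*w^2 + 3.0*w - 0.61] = 5.2*w^3 - 2.13*w^2 + 0.6*w + 3.0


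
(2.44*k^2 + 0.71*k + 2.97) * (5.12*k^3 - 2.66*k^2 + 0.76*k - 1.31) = 12.4928*k^5 - 2.8552*k^4 + 15.1722*k^3 - 10.557*k^2 + 1.3271*k - 3.8907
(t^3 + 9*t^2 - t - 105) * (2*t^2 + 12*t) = 2*t^5 + 30*t^4 + 106*t^3 - 222*t^2 - 1260*t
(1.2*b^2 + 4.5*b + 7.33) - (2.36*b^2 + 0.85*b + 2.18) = -1.16*b^2 + 3.65*b + 5.15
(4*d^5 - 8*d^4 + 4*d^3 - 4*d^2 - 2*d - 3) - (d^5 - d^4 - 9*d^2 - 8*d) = 3*d^5 - 7*d^4 + 4*d^3 + 5*d^2 + 6*d - 3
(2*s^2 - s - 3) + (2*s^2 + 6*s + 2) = 4*s^2 + 5*s - 1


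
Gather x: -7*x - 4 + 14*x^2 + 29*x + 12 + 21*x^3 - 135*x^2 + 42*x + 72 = 21*x^3 - 121*x^2 + 64*x + 80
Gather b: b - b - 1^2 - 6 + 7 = 0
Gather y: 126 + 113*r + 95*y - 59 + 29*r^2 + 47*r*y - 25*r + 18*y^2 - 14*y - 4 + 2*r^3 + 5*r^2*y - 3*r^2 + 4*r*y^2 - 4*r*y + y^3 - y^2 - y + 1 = 2*r^3 + 26*r^2 + 88*r + y^3 + y^2*(4*r + 17) + y*(5*r^2 + 43*r + 80) + 64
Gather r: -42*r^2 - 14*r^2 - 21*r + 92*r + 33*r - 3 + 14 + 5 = -56*r^2 + 104*r + 16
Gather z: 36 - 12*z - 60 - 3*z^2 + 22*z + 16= -3*z^2 + 10*z - 8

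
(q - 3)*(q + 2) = q^2 - q - 6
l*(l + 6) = l^2 + 6*l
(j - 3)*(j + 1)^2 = j^3 - j^2 - 5*j - 3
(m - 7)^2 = m^2 - 14*m + 49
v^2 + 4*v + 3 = (v + 1)*(v + 3)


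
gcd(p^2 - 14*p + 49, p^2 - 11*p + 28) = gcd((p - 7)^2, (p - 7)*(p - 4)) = p - 7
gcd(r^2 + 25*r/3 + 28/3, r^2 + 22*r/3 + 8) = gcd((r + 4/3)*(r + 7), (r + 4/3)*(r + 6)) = r + 4/3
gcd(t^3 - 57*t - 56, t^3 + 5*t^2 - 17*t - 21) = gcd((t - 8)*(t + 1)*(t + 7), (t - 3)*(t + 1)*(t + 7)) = t^2 + 8*t + 7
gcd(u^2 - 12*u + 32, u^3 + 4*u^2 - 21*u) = 1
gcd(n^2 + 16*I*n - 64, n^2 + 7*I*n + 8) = n + 8*I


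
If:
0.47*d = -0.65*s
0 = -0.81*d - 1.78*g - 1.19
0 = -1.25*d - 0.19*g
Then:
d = 0.11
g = -0.72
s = -0.08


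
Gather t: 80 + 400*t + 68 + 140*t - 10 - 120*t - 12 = 420*t + 126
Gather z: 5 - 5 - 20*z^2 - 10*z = -20*z^2 - 10*z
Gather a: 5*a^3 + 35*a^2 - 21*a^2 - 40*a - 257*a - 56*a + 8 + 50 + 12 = 5*a^3 + 14*a^2 - 353*a + 70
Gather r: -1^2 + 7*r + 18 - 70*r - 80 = -63*r - 63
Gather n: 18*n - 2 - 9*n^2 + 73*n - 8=-9*n^2 + 91*n - 10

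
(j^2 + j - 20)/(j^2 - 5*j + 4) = (j + 5)/(j - 1)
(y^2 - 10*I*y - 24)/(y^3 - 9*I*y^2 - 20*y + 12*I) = (y - 4*I)/(y^2 - 3*I*y - 2)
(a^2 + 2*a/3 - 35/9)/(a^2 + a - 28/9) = (3*a - 5)/(3*a - 4)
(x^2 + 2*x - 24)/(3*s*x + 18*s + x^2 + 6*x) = (x - 4)/(3*s + x)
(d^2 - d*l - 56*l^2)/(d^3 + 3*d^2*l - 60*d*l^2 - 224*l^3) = 1/(d + 4*l)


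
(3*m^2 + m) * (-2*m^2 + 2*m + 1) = -6*m^4 + 4*m^3 + 5*m^2 + m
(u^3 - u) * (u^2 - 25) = u^5 - 26*u^3 + 25*u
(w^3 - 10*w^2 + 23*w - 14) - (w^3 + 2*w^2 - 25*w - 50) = -12*w^2 + 48*w + 36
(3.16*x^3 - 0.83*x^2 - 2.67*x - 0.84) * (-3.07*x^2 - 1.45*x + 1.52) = -9.7012*x^5 - 2.0339*x^4 + 14.2036*x^3 + 5.1887*x^2 - 2.8404*x - 1.2768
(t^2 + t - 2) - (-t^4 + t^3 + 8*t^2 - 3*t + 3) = t^4 - t^3 - 7*t^2 + 4*t - 5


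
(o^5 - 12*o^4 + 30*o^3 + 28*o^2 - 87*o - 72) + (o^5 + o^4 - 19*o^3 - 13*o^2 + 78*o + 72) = 2*o^5 - 11*o^4 + 11*o^3 + 15*o^2 - 9*o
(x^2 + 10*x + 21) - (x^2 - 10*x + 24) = 20*x - 3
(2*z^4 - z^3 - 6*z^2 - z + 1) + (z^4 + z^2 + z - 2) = 3*z^4 - z^3 - 5*z^2 - 1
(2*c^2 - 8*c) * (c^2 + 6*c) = 2*c^4 + 4*c^3 - 48*c^2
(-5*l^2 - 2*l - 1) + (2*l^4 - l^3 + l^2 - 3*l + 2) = 2*l^4 - l^3 - 4*l^2 - 5*l + 1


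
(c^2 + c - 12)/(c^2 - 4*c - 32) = (c - 3)/(c - 8)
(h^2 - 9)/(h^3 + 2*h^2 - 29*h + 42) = (h + 3)/(h^2 + 5*h - 14)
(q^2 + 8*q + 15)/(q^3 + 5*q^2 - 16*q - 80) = (q + 3)/(q^2 - 16)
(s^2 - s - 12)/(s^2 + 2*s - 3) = (s - 4)/(s - 1)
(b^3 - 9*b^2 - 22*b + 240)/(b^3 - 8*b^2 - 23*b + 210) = (b - 8)/(b - 7)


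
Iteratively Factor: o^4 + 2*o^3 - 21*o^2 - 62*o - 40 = (o + 2)*(o^3 - 21*o - 20) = (o + 1)*(o + 2)*(o^2 - o - 20) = (o + 1)*(o + 2)*(o + 4)*(o - 5)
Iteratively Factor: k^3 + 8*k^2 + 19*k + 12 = (k + 4)*(k^2 + 4*k + 3) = (k + 1)*(k + 4)*(k + 3)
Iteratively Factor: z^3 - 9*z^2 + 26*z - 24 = (z - 2)*(z^2 - 7*z + 12) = (z - 3)*(z - 2)*(z - 4)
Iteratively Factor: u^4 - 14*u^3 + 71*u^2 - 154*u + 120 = (u - 2)*(u^3 - 12*u^2 + 47*u - 60) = (u - 4)*(u - 2)*(u^2 - 8*u + 15) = (u - 4)*(u - 3)*(u - 2)*(u - 5)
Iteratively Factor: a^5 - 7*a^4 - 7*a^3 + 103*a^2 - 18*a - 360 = (a - 5)*(a^4 - 2*a^3 - 17*a^2 + 18*a + 72) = (a - 5)*(a + 2)*(a^3 - 4*a^2 - 9*a + 36) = (a - 5)*(a + 2)*(a + 3)*(a^2 - 7*a + 12) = (a - 5)*(a - 4)*(a + 2)*(a + 3)*(a - 3)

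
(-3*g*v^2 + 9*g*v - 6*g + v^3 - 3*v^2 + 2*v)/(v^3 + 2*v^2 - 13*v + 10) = (-3*g + v)/(v + 5)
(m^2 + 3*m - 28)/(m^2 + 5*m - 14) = (m - 4)/(m - 2)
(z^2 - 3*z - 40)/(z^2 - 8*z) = (z + 5)/z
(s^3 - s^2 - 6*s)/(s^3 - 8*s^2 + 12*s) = (s^2 - s - 6)/(s^2 - 8*s + 12)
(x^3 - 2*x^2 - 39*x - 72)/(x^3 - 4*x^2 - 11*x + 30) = (x^2 - 5*x - 24)/(x^2 - 7*x + 10)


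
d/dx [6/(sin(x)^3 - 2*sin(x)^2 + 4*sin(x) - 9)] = 6*(-3*sin(x)^2 + 4*sin(x) - 4)*cos(x)/(sin(x)^3 - 2*sin(x)^2 + 4*sin(x) - 9)^2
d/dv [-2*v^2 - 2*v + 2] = -4*v - 2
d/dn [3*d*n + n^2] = 3*d + 2*n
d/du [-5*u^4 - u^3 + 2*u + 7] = -20*u^3 - 3*u^2 + 2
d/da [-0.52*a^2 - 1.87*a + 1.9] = -1.04*a - 1.87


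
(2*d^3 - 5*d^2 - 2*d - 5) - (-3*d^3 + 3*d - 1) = 5*d^3 - 5*d^2 - 5*d - 4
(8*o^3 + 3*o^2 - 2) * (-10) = -80*o^3 - 30*o^2 + 20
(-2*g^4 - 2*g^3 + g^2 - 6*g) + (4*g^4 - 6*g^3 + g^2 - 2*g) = 2*g^4 - 8*g^3 + 2*g^2 - 8*g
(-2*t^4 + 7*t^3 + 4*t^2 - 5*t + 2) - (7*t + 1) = -2*t^4 + 7*t^3 + 4*t^2 - 12*t + 1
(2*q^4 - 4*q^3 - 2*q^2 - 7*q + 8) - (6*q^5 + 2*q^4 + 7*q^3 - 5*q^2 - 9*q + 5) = -6*q^5 - 11*q^3 + 3*q^2 + 2*q + 3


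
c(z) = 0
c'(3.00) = 0.00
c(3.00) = 0.00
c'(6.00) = 0.00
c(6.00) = 0.00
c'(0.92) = 0.00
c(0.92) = 0.00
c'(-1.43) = 0.00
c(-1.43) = 0.00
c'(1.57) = 0.00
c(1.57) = 0.00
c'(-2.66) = 0.00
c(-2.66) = 0.00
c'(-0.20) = 0.00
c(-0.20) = 0.00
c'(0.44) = 0.00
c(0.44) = 0.00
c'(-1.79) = 0.00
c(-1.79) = 0.00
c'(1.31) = 0.00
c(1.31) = 0.00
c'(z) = 0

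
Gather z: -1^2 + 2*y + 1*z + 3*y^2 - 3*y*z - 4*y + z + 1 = 3*y^2 - 2*y + z*(2 - 3*y)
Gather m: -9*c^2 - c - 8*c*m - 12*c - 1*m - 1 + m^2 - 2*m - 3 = -9*c^2 - 13*c + m^2 + m*(-8*c - 3) - 4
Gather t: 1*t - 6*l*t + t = t*(2 - 6*l)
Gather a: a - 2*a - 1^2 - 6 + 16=9 - a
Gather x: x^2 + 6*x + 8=x^2 + 6*x + 8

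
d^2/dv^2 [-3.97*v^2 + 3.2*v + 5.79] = -7.94000000000000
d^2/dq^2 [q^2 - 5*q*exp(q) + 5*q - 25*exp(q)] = -5*q*exp(q) - 35*exp(q) + 2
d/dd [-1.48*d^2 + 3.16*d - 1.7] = 3.16 - 2.96*d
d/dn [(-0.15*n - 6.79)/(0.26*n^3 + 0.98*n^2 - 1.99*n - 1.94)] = (0.078*n^3 + 5.4432*n^2 + 13.3084*n - 13.2211)/(0.0676*n^6 + 0.5096*n^5 - 0.0744*n^4 - 4.9092*n^3 + 0.1577*n^2 + 7.7212*n + 3.7636)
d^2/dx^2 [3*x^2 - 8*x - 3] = 6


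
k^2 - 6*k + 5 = (k - 5)*(k - 1)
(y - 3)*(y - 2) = y^2 - 5*y + 6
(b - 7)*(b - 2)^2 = b^3 - 11*b^2 + 32*b - 28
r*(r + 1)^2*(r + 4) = r^4 + 6*r^3 + 9*r^2 + 4*r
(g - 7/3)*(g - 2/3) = g^2 - 3*g + 14/9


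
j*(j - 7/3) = j^2 - 7*j/3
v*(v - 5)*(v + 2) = v^3 - 3*v^2 - 10*v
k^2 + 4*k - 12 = (k - 2)*(k + 6)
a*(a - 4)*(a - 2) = a^3 - 6*a^2 + 8*a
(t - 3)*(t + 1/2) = t^2 - 5*t/2 - 3/2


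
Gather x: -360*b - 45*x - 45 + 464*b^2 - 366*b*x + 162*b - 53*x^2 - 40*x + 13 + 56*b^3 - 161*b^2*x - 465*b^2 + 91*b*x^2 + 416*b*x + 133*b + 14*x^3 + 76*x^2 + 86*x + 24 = 56*b^3 - b^2 - 65*b + 14*x^3 + x^2*(91*b + 23) + x*(-161*b^2 + 50*b + 1) - 8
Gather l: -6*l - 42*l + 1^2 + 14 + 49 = 64 - 48*l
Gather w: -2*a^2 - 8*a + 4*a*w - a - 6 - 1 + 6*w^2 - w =-2*a^2 - 9*a + 6*w^2 + w*(4*a - 1) - 7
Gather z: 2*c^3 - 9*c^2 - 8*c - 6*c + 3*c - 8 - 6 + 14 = 2*c^3 - 9*c^2 - 11*c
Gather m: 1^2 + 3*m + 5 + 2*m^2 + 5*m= 2*m^2 + 8*m + 6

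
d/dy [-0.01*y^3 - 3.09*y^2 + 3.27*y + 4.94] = -0.03*y^2 - 6.18*y + 3.27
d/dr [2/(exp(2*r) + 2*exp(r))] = -(4*exp(r) + 4)*exp(-r)/(exp(r) + 2)^2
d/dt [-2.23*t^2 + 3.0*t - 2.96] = 3.0 - 4.46*t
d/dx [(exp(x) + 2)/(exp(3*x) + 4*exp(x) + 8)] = (-(exp(x) + 2)*(3*exp(2*x) + 4) + exp(3*x) + 4*exp(x) + 8)*exp(x)/(exp(3*x) + 4*exp(x) + 8)^2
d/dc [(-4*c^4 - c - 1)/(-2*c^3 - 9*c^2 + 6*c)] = (c*(16*c^3 + 1)*(2*c^2 + 9*c - 6) - 6*(c^2 + 3*c - 1)*(4*c^4 + c + 1))/(c^2*(2*c^2 + 9*c - 6)^2)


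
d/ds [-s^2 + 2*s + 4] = 2 - 2*s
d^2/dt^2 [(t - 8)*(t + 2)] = 2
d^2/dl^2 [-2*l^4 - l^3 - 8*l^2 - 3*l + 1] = -24*l^2 - 6*l - 16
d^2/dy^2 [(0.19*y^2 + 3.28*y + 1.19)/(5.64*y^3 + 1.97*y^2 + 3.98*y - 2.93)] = (12.087648*y^6 + 626.012928*y^5 + 647.311824*y^4 + 130.732308*y^3 + 844.9947*y^2 + 287.56674*y + 131.198796)/(179.406144*y^9 + 187.994736*y^8 + 445.471452*y^7 - 6.63510700000006*y^6 + 119.02965*y^5 - 335.118123*y^4 + 70.463552*y^3 - 88.500357*y^2 + 102.503706*y - 25.153757)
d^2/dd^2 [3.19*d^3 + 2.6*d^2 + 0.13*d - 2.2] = 19.14*d + 5.2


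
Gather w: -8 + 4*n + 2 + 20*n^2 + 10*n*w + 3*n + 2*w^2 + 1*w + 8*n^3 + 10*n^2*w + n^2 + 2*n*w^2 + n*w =8*n^3 + 21*n^2 + 7*n + w^2*(2*n + 2) + w*(10*n^2 + 11*n + 1) - 6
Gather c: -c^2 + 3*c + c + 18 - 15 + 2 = -c^2 + 4*c + 5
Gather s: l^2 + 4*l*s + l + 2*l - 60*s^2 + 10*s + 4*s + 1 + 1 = l^2 + 3*l - 60*s^2 + s*(4*l + 14) + 2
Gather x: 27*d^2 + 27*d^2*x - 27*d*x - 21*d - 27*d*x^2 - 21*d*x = 27*d^2 - 27*d*x^2 - 21*d + x*(27*d^2 - 48*d)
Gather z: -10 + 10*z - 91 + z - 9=11*z - 110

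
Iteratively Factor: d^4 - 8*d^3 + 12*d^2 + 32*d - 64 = (d - 2)*(d^3 - 6*d^2 + 32) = (d - 4)*(d - 2)*(d^2 - 2*d - 8) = (d - 4)*(d - 2)*(d + 2)*(d - 4)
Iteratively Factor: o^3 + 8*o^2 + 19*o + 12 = (o + 4)*(o^2 + 4*o + 3) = (o + 3)*(o + 4)*(o + 1)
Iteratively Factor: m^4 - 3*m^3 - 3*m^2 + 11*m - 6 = (m + 2)*(m^3 - 5*m^2 + 7*m - 3) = (m - 1)*(m + 2)*(m^2 - 4*m + 3) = (m - 1)^2*(m + 2)*(m - 3)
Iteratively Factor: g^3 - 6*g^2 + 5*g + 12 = (g - 4)*(g^2 - 2*g - 3) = (g - 4)*(g + 1)*(g - 3)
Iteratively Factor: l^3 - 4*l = (l - 2)*(l^2 + 2*l) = (l - 2)*(l + 2)*(l)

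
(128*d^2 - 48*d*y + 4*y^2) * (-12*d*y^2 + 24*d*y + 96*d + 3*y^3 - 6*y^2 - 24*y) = -1536*d^3*y^2 + 3072*d^3*y + 12288*d^3 + 960*d^2*y^3 - 1920*d^2*y^2 - 7680*d^2*y - 192*d*y^4 + 384*d*y^3 + 1536*d*y^2 + 12*y^5 - 24*y^4 - 96*y^3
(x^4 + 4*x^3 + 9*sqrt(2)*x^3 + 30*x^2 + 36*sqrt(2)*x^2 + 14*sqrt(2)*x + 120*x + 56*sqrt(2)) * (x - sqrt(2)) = x^5 + 4*x^4 + 8*sqrt(2)*x^4 + 12*x^3 + 32*sqrt(2)*x^3 - 16*sqrt(2)*x^2 + 48*x^2 - 64*sqrt(2)*x - 28*x - 112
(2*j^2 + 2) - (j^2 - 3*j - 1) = j^2 + 3*j + 3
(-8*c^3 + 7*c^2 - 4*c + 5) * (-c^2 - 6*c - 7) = 8*c^5 + 41*c^4 + 18*c^3 - 30*c^2 - 2*c - 35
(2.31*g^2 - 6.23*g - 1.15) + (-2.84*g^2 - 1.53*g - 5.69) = -0.53*g^2 - 7.76*g - 6.84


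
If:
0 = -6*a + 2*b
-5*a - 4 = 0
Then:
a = -4/5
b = -12/5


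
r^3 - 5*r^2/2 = r^2*(r - 5/2)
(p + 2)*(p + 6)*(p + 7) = p^3 + 15*p^2 + 68*p + 84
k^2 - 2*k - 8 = (k - 4)*(k + 2)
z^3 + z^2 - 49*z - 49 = (z - 7)*(z + 1)*(z + 7)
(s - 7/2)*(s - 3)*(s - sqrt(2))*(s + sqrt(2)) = s^4 - 13*s^3/2 + 17*s^2/2 + 13*s - 21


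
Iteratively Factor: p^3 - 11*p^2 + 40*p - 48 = (p - 4)*(p^2 - 7*p + 12) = (p - 4)*(p - 3)*(p - 4)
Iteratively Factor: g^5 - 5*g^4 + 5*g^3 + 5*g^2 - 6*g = (g - 1)*(g^4 - 4*g^3 + g^2 + 6*g) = (g - 3)*(g - 1)*(g^3 - g^2 - 2*g) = (g - 3)*(g - 1)*(g + 1)*(g^2 - 2*g) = (g - 3)*(g - 2)*(g - 1)*(g + 1)*(g)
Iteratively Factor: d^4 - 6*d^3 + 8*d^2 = (d - 4)*(d^3 - 2*d^2) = d*(d - 4)*(d^2 - 2*d) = d*(d - 4)*(d - 2)*(d)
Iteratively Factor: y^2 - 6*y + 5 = (y - 5)*(y - 1)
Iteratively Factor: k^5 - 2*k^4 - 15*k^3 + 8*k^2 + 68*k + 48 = (k + 1)*(k^4 - 3*k^3 - 12*k^2 + 20*k + 48) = (k - 4)*(k + 1)*(k^3 + k^2 - 8*k - 12) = (k - 4)*(k + 1)*(k + 2)*(k^2 - k - 6) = (k - 4)*(k + 1)*(k + 2)^2*(k - 3)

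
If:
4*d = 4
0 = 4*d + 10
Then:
No Solution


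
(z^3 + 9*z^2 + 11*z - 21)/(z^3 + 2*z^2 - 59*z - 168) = (z - 1)/(z - 8)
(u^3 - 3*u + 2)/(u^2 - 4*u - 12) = (u^2 - 2*u + 1)/(u - 6)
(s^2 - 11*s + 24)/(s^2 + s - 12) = (s - 8)/(s + 4)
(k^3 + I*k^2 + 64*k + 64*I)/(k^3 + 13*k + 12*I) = (k^2 + 64)/(k^2 - I*k + 12)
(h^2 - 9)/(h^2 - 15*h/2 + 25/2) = 2*(h^2 - 9)/(2*h^2 - 15*h + 25)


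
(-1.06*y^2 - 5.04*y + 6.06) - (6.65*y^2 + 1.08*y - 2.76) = -7.71*y^2 - 6.12*y + 8.82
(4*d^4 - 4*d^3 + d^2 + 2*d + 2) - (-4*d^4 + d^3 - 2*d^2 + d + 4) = 8*d^4 - 5*d^3 + 3*d^2 + d - 2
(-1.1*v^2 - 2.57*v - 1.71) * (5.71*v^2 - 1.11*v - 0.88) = -6.281*v^4 - 13.4537*v^3 - 5.9434*v^2 + 4.1597*v + 1.5048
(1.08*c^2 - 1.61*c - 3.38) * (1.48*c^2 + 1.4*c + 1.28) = 1.5984*c^4 - 0.8708*c^3 - 5.874*c^2 - 6.7928*c - 4.3264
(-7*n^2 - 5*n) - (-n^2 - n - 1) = -6*n^2 - 4*n + 1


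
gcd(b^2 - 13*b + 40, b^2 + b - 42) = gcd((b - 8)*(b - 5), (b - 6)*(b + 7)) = 1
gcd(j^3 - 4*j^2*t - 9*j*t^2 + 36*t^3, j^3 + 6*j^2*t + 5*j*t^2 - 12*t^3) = j + 3*t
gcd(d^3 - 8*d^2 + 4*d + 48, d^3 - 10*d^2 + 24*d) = d^2 - 10*d + 24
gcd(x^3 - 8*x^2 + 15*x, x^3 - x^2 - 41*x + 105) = x^2 - 8*x + 15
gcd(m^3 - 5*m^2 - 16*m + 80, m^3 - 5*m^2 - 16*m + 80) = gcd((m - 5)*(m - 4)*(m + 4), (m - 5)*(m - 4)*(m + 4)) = m^3 - 5*m^2 - 16*m + 80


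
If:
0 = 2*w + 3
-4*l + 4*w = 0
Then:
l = -3/2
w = -3/2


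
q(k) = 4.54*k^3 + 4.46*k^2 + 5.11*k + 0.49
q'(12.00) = 2073.43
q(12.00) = 8549.17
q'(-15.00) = 2935.81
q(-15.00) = -14395.16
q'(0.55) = 14.14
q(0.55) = 5.40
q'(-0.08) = 4.48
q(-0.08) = 0.11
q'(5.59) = 480.57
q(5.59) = 961.45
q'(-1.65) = 27.47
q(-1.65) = -16.19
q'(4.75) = 354.78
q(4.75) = 611.95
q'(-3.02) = 102.39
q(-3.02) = -99.31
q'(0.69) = 17.75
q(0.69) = 7.63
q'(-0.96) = 9.10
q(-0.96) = -4.32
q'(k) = 13.62*k^2 + 8.92*k + 5.11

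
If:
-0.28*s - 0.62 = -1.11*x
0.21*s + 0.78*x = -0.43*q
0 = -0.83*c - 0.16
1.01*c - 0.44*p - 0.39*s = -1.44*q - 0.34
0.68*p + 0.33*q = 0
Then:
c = -0.19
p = 0.13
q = -0.27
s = -0.78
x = 0.36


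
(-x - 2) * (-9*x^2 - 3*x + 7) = 9*x^3 + 21*x^2 - x - 14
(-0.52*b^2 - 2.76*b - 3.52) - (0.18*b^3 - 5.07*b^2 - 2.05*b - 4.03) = -0.18*b^3 + 4.55*b^2 - 0.71*b + 0.51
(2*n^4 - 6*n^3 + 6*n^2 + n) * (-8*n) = -16*n^5 + 48*n^4 - 48*n^3 - 8*n^2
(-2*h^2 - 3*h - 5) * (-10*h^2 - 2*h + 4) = 20*h^4 + 34*h^3 + 48*h^2 - 2*h - 20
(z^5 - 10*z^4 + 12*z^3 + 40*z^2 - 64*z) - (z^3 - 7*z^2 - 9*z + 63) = z^5 - 10*z^4 + 11*z^3 + 47*z^2 - 55*z - 63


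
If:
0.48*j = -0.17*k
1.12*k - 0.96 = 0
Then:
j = -0.30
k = 0.86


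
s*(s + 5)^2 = s^3 + 10*s^2 + 25*s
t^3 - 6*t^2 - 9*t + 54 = (t - 6)*(t - 3)*(t + 3)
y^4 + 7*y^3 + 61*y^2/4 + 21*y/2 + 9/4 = (y + 1/2)^2*(y + 3)^2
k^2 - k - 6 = (k - 3)*(k + 2)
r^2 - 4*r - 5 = (r - 5)*(r + 1)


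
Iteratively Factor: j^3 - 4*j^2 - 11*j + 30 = (j - 5)*(j^2 + j - 6) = (j - 5)*(j - 2)*(j + 3)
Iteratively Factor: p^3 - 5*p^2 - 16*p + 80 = (p + 4)*(p^2 - 9*p + 20) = (p - 5)*(p + 4)*(p - 4)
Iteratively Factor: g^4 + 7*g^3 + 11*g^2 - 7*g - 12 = (g + 4)*(g^3 + 3*g^2 - g - 3) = (g + 1)*(g + 4)*(g^2 + 2*g - 3) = (g - 1)*(g + 1)*(g + 4)*(g + 3)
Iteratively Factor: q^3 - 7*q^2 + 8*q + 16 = (q + 1)*(q^2 - 8*q + 16) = (q - 4)*(q + 1)*(q - 4)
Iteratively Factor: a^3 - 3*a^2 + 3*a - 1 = (a - 1)*(a^2 - 2*a + 1) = (a - 1)^2*(a - 1)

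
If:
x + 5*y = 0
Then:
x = -5*y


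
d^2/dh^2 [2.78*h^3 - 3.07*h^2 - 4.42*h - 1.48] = 16.68*h - 6.14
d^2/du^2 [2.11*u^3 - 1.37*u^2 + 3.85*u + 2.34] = 12.66*u - 2.74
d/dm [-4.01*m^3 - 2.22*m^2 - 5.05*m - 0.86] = -12.03*m^2 - 4.44*m - 5.05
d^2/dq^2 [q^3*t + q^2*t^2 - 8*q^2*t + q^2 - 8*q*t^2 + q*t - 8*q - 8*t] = 6*q*t + 2*t^2 - 16*t + 2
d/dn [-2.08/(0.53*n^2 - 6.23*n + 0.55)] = (2.2048*n - 12.9584)/(0.53*n^2 - 6.23*n + 0.55)^2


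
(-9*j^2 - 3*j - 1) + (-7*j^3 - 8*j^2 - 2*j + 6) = -7*j^3 - 17*j^2 - 5*j + 5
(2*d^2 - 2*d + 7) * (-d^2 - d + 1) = -2*d^4 - 3*d^2 - 9*d + 7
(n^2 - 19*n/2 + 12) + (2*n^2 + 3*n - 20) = 3*n^2 - 13*n/2 - 8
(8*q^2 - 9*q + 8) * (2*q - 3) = 16*q^3 - 42*q^2 + 43*q - 24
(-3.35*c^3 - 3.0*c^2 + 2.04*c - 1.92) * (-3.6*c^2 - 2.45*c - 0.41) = 12.06*c^5 + 19.0075*c^4 + 1.3795*c^3 + 3.144*c^2 + 3.8676*c + 0.7872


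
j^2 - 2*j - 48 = (j - 8)*(j + 6)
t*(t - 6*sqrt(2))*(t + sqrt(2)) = t^3 - 5*sqrt(2)*t^2 - 12*t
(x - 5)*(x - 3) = x^2 - 8*x + 15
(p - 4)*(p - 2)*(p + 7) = p^3 + p^2 - 34*p + 56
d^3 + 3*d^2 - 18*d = d*(d - 3)*(d + 6)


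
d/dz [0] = 0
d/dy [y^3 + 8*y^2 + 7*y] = 3*y^2 + 16*y + 7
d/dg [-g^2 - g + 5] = -2*g - 1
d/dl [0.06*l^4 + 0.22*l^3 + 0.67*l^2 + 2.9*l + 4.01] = 0.24*l^3 + 0.66*l^2 + 1.34*l + 2.9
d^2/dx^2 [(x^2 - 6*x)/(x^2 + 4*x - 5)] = 10*(-2*x^3 + 3*x^2 - 18*x - 19)/(x^6 + 12*x^5 + 33*x^4 - 56*x^3 - 165*x^2 + 300*x - 125)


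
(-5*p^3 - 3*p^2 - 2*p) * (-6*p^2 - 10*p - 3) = 30*p^5 + 68*p^4 + 57*p^3 + 29*p^2 + 6*p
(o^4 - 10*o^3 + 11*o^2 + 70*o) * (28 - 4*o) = -4*o^5 + 68*o^4 - 324*o^3 + 28*o^2 + 1960*o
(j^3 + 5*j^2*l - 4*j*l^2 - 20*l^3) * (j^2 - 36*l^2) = j^5 + 5*j^4*l - 40*j^3*l^2 - 200*j^2*l^3 + 144*j*l^4 + 720*l^5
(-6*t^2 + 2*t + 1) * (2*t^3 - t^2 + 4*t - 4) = -12*t^5 + 10*t^4 - 24*t^3 + 31*t^2 - 4*t - 4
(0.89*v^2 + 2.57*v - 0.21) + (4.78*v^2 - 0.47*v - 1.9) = 5.67*v^2 + 2.1*v - 2.11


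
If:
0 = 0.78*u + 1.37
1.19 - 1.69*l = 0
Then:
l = 0.70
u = -1.76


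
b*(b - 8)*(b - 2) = b^3 - 10*b^2 + 16*b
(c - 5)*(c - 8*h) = c^2 - 8*c*h - 5*c + 40*h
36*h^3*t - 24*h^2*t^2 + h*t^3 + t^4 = t*(-3*h + t)*(-2*h + t)*(6*h + t)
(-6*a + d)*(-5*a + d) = 30*a^2 - 11*a*d + d^2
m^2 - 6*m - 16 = (m - 8)*(m + 2)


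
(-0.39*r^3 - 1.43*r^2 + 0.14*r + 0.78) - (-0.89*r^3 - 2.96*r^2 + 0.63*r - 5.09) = 0.5*r^3 + 1.53*r^2 - 0.49*r + 5.87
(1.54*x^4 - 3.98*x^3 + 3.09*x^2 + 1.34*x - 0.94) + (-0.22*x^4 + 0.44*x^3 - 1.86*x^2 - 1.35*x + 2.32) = 1.32*x^4 - 3.54*x^3 + 1.23*x^2 - 0.01*x + 1.38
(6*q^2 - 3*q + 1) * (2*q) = 12*q^3 - 6*q^2 + 2*q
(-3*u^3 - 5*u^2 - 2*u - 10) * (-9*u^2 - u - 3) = 27*u^5 + 48*u^4 + 32*u^3 + 107*u^2 + 16*u + 30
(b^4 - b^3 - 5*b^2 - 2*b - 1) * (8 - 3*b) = -3*b^5 + 11*b^4 + 7*b^3 - 34*b^2 - 13*b - 8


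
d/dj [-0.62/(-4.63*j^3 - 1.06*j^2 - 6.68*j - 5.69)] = (-8.6118*j^2 - 1.3144*j - 4.1416)/(4.63*j^3 + 1.06*j^2 + 6.68*j + 5.69)^2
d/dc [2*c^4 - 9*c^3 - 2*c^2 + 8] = c*(8*c^2 - 27*c - 4)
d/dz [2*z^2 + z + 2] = 4*z + 1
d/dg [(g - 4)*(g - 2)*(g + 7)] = 3*g^2 + 2*g - 34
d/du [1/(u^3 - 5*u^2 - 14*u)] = (-3*u^2 + 10*u + 14)/(u^2*(-u^2 + 5*u + 14)^2)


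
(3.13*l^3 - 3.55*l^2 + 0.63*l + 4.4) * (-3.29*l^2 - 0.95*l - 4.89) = -10.2977*l^5 + 8.706*l^4 - 14.0059*l^3 + 2.285*l^2 - 7.2607*l - 21.516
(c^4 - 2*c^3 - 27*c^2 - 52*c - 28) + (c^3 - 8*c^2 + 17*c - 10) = c^4 - c^3 - 35*c^2 - 35*c - 38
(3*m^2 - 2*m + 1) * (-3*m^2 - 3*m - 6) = -9*m^4 - 3*m^3 - 15*m^2 + 9*m - 6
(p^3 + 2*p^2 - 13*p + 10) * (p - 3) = p^4 - p^3 - 19*p^2 + 49*p - 30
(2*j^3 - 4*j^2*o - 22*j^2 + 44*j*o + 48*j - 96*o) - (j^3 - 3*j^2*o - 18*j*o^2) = j^3 - j^2*o - 22*j^2 + 18*j*o^2 + 44*j*o + 48*j - 96*o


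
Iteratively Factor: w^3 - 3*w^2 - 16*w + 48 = (w - 3)*(w^2 - 16) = (w - 4)*(w - 3)*(w + 4)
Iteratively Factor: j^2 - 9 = (j - 3)*(j + 3)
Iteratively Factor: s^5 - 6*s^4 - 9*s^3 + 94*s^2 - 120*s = (s - 3)*(s^4 - 3*s^3 - 18*s^2 + 40*s) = (s - 5)*(s - 3)*(s^3 + 2*s^2 - 8*s) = (s - 5)*(s - 3)*(s + 4)*(s^2 - 2*s) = s*(s - 5)*(s - 3)*(s + 4)*(s - 2)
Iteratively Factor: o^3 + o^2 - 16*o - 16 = (o + 1)*(o^2 - 16) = (o + 1)*(o + 4)*(o - 4)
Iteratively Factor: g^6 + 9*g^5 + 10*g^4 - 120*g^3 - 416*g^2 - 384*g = (g + 3)*(g^5 + 6*g^4 - 8*g^3 - 96*g^2 - 128*g) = g*(g + 3)*(g^4 + 6*g^3 - 8*g^2 - 96*g - 128) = g*(g + 2)*(g + 3)*(g^3 + 4*g^2 - 16*g - 64) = g*(g + 2)*(g + 3)*(g + 4)*(g^2 - 16) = g*(g - 4)*(g + 2)*(g + 3)*(g + 4)*(g + 4)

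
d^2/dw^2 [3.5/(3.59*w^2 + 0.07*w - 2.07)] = (-90.2167*w^2 - 1.7591*w + 3.5*(7.18*w + 0.07)*(14.36*w + 0.14) + 52.0191)/(3.59*w^2 + 0.07*w - 2.07)^3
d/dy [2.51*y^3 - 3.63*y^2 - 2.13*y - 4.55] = 7.53*y^2 - 7.26*y - 2.13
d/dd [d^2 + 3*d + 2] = 2*d + 3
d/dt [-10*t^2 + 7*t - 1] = 7 - 20*t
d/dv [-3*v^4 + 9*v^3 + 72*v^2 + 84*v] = -12*v^3 + 27*v^2 + 144*v + 84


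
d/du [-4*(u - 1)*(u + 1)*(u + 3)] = -12*u^2 - 24*u + 4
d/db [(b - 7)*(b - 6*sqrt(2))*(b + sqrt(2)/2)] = 3*b^2 - 11*sqrt(2)*b - 14*b - 6 + 77*sqrt(2)/2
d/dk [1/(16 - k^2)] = 2*k/(k^2 - 16)^2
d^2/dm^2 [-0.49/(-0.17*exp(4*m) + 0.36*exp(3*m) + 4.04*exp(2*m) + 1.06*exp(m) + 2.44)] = (-0.49*(-1.36*exp(3*m) + 2.16*exp(2*m) + 16.16*exp(m) + 2.12)*(-0.68*exp(3*m) + 1.08*exp(2*m) + 8.08*exp(m) + 1.06)*exp(m) + (-1.3328*exp(3*m) + 1.5876*exp(2*m) + 7.9184*exp(m) + 0.5194)*(-0.17*exp(4*m) + 0.36*exp(3*m) + 4.04*exp(2*m) + 1.06*exp(m) + 2.44))*exp(m)/(-0.17*exp(4*m) + 0.36*exp(3*m) + 4.04*exp(2*m) + 1.06*exp(m) + 2.44)^3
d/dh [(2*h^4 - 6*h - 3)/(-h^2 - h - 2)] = (2*(3 - 4*h^3)*(h^2 + h + 2) - (2*h + 1)*(-2*h^4 + 6*h + 3))/(h^2 + h + 2)^2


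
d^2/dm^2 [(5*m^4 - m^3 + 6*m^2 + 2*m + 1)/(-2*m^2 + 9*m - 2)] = 2*(-20*m^6 + 270*m^5 - 1275*m^4 + 681*m^3 - 114*m^2 + 90*m - 137)/(8*m^6 - 108*m^5 + 510*m^4 - 945*m^3 + 510*m^2 - 108*m + 8)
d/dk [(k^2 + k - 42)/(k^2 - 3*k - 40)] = 2*(-2*k^2 + 2*k - 83)/(k^4 - 6*k^3 - 71*k^2 + 240*k + 1600)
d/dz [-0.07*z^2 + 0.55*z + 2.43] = 0.55 - 0.14*z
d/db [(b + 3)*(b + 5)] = 2*b + 8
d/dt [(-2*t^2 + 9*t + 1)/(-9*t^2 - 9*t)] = (11*t^2 + 2*t + 1)/(9*t^2*(t^2 + 2*t + 1))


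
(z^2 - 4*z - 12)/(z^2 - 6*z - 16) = (z - 6)/(z - 8)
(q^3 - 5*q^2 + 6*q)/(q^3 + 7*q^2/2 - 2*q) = 2*(q^2 - 5*q + 6)/(2*q^2 + 7*q - 4)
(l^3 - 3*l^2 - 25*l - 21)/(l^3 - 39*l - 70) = (l^2 + 4*l + 3)/(l^2 + 7*l + 10)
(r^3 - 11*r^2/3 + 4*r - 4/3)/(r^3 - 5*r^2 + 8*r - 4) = (r - 2/3)/(r - 2)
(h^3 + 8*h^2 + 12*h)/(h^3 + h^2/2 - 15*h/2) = 2*(h^2 + 8*h + 12)/(2*h^2 + h - 15)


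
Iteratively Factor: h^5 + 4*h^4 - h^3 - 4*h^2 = (h)*(h^4 + 4*h^3 - h^2 - 4*h) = h*(h + 4)*(h^3 - h) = h^2*(h + 4)*(h^2 - 1) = h^2*(h + 1)*(h + 4)*(h - 1)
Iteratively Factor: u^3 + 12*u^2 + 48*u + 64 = (u + 4)*(u^2 + 8*u + 16) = (u + 4)^2*(u + 4)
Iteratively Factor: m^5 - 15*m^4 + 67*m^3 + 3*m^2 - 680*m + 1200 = (m - 5)*(m^4 - 10*m^3 + 17*m^2 + 88*m - 240) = (m - 5)*(m - 4)*(m^3 - 6*m^2 - 7*m + 60) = (m - 5)*(m - 4)*(m + 3)*(m^2 - 9*m + 20) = (m - 5)^2*(m - 4)*(m + 3)*(m - 4)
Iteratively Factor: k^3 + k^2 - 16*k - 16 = (k + 1)*(k^2 - 16) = (k + 1)*(k + 4)*(k - 4)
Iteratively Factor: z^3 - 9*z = (z - 3)*(z^2 + 3*z) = (z - 3)*(z + 3)*(z)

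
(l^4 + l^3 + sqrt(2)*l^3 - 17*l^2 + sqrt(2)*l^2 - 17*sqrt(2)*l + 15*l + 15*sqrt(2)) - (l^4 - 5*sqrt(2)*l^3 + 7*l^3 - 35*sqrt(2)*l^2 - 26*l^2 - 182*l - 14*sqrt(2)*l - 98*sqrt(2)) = -6*l^3 + 6*sqrt(2)*l^3 + 9*l^2 + 36*sqrt(2)*l^2 - 3*sqrt(2)*l + 197*l + 113*sqrt(2)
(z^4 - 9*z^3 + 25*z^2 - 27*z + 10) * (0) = 0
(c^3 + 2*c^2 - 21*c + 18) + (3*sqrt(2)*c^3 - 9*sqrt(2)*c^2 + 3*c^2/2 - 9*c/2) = c^3 + 3*sqrt(2)*c^3 - 9*sqrt(2)*c^2 + 7*c^2/2 - 51*c/2 + 18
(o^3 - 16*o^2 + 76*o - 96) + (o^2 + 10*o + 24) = o^3 - 15*o^2 + 86*o - 72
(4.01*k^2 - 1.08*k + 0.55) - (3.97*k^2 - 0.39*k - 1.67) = 0.0399999999999996*k^2 - 0.69*k + 2.22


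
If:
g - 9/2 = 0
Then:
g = 9/2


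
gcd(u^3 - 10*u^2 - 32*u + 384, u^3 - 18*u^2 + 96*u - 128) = u^2 - 16*u + 64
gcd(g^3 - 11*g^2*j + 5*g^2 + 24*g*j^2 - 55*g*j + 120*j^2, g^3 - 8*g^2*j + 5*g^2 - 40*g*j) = g^2 - 8*g*j + 5*g - 40*j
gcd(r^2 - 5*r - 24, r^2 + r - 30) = 1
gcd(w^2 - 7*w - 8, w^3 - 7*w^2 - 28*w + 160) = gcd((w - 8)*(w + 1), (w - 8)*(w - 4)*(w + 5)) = w - 8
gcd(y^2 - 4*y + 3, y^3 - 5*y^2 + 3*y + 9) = y - 3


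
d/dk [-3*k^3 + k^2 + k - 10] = -9*k^2 + 2*k + 1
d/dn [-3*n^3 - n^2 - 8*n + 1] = -9*n^2 - 2*n - 8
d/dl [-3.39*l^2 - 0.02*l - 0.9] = -6.78*l - 0.02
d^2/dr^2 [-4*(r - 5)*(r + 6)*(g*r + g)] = 8*g*(-3*r - 2)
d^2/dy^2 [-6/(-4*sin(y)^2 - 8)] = 3*(-2*sin(y)^4 + 7*sin(y)^2 - 2)/(sin(y)^2 + 2)^3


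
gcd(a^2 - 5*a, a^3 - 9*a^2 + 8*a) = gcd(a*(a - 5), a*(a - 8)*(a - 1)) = a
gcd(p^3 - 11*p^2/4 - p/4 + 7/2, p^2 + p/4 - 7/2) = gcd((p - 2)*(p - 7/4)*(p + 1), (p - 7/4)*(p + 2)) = p - 7/4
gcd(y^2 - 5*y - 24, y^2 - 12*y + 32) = y - 8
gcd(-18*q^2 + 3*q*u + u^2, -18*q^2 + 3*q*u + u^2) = 18*q^2 - 3*q*u - u^2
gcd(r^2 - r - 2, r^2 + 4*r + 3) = r + 1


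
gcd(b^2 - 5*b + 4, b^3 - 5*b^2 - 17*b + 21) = b - 1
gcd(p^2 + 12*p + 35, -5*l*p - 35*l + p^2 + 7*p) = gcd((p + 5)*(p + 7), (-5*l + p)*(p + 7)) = p + 7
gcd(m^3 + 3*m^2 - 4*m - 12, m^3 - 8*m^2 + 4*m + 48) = m + 2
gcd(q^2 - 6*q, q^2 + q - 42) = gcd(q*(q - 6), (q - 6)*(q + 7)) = q - 6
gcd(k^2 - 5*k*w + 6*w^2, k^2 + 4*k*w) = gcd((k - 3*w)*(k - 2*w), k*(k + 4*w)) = 1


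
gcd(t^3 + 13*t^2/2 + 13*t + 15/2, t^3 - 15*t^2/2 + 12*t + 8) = 1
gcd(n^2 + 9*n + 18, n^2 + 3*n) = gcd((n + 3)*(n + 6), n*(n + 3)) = n + 3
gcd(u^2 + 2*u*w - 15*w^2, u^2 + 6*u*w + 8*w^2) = 1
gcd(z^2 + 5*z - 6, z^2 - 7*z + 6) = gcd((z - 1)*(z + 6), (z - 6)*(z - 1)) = z - 1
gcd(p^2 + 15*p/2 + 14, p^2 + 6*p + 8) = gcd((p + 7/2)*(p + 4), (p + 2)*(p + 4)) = p + 4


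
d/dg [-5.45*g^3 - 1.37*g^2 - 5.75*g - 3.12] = -16.35*g^2 - 2.74*g - 5.75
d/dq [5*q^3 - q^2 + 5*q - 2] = 15*q^2 - 2*q + 5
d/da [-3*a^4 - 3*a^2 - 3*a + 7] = -12*a^3 - 6*a - 3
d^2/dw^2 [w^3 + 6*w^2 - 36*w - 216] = 6*w + 12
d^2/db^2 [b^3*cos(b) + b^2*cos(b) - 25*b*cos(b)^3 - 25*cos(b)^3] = -b^3*cos(b) - 6*b^2*sin(b) - b^2*cos(b) - 4*b*sin(b) + 99*b*cos(b)/4 + 225*b*cos(3*b)/4 + 75*sin(b)/2 + 75*sin(3*b)/2 + 83*cos(b)/4 + 225*cos(3*b)/4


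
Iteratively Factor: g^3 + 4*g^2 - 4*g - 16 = (g - 2)*(g^2 + 6*g + 8) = (g - 2)*(g + 4)*(g + 2)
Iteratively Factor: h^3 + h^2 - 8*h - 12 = (h - 3)*(h^2 + 4*h + 4) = (h - 3)*(h + 2)*(h + 2)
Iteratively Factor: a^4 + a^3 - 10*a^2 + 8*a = (a - 1)*(a^3 + 2*a^2 - 8*a) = (a - 1)*(a + 4)*(a^2 - 2*a) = a*(a - 1)*(a + 4)*(a - 2)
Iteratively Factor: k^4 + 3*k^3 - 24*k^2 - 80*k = (k)*(k^3 + 3*k^2 - 24*k - 80) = k*(k - 5)*(k^2 + 8*k + 16) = k*(k - 5)*(k + 4)*(k + 4)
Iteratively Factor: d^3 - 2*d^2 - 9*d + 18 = (d + 3)*(d^2 - 5*d + 6) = (d - 2)*(d + 3)*(d - 3)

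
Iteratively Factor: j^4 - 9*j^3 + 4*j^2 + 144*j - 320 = (j - 4)*(j^3 - 5*j^2 - 16*j + 80) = (j - 5)*(j - 4)*(j^2 - 16) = (j - 5)*(j - 4)^2*(j + 4)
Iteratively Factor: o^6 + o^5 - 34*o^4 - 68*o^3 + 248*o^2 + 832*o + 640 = (o + 2)*(o^5 - o^4 - 32*o^3 - 4*o^2 + 256*o + 320) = (o - 5)*(o + 2)*(o^4 + 4*o^3 - 12*o^2 - 64*o - 64) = (o - 5)*(o + 2)*(o + 4)*(o^3 - 12*o - 16) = (o - 5)*(o + 2)^2*(o + 4)*(o^2 - 2*o - 8) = (o - 5)*(o - 4)*(o + 2)^2*(o + 4)*(o + 2)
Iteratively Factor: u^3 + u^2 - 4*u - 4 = (u - 2)*(u^2 + 3*u + 2) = (u - 2)*(u + 1)*(u + 2)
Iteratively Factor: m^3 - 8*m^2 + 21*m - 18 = (m - 3)*(m^2 - 5*m + 6) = (m - 3)*(m - 2)*(m - 3)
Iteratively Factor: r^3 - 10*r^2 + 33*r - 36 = (r - 4)*(r^2 - 6*r + 9) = (r - 4)*(r - 3)*(r - 3)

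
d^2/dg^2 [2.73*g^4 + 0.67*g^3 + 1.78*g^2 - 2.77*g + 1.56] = 32.76*g^2 + 4.02*g + 3.56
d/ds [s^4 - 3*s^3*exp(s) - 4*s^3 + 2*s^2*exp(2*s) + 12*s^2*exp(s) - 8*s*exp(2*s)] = -3*s^3*exp(s) + 4*s^3 + 4*s^2*exp(2*s) + 3*s^2*exp(s) - 12*s^2 - 12*s*exp(2*s) + 24*s*exp(s) - 8*exp(2*s)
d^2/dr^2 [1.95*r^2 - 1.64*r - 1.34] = 3.90000000000000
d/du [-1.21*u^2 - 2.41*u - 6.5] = -2.42*u - 2.41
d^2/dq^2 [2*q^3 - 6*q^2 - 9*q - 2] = 12*q - 12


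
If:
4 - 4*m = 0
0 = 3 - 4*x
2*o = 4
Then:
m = 1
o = 2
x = 3/4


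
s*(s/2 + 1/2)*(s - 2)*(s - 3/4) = s^4/2 - 7*s^3/8 - 5*s^2/8 + 3*s/4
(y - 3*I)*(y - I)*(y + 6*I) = y^3 + 2*I*y^2 + 21*y - 18*I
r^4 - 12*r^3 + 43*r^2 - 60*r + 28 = (r - 7)*(r - 2)^2*(r - 1)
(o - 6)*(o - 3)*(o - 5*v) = o^3 - 5*o^2*v - 9*o^2 + 45*o*v + 18*o - 90*v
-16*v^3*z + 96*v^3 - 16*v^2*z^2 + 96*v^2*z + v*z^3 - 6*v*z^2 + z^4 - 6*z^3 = (-4*v + z)*(v + z)*(4*v + z)*(z - 6)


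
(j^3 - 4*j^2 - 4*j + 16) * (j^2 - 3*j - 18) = j^5 - 7*j^4 - 10*j^3 + 100*j^2 + 24*j - 288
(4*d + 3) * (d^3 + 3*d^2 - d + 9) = 4*d^4 + 15*d^3 + 5*d^2 + 33*d + 27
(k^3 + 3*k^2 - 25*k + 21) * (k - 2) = k^4 + k^3 - 31*k^2 + 71*k - 42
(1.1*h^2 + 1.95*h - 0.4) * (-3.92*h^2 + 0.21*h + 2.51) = -4.312*h^4 - 7.413*h^3 + 4.7385*h^2 + 4.8105*h - 1.004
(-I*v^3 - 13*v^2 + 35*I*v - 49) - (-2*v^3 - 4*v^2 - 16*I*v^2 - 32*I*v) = 2*v^3 - I*v^3 - 9*v^2 + 16*I*v^2 + 67*I*v - 49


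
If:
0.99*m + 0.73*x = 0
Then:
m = -0.737373737373737*x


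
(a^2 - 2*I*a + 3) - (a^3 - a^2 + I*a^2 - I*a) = -a^3 + 2*a^2 - I*a^2 - I*a + 3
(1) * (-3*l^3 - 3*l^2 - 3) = -3*l^3 - 3*l^2 - 3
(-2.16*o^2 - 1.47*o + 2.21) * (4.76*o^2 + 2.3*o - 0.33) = -10.2816*o^4 - 11.9652*o^3 + 7.8514*o^2 + 5.5681*o - 0.7293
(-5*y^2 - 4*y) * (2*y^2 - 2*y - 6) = -10*y^4 + 2*y^3 + 38*y^2 + 24*y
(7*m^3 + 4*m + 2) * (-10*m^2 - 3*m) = -70*m^5 - 21*m^4 - 40*m^3 - 32*m^2 - 6*m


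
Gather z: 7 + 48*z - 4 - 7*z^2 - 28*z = -7*z^2 + 20*z + 3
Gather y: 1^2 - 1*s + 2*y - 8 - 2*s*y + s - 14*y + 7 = y*(-2*s - 12)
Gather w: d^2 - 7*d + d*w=d^2 + d*w - 7*d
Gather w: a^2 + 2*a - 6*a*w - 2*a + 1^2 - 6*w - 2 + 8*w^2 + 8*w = a^2 + 8*w^2 + w*(2 - 6*a) - 1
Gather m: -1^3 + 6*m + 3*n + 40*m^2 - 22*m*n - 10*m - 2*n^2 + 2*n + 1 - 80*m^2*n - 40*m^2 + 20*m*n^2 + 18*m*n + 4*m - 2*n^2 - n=-80*m^2*n + m*(20*n^2 - 4*n) - 4*n^2 + 4*n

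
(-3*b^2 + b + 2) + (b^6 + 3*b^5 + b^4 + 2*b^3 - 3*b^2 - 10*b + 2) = b^6 + 3*b^5 + b^4 + 2*b^3 - 6*b^2 - 9*b + 4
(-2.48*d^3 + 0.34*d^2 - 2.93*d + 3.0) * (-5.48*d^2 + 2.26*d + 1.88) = 13.5904*d^5 - 7.468*d^4 + 12.1624*d^3 - 22.4226*d^2 + 1.2716*d + 5.64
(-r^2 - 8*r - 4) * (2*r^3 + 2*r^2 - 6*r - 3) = -2*r^5 - 18*r^4 - 18*r^3 + 43*r^2 + 48*r + 12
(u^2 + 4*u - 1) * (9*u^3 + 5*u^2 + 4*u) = 9*u^5 + 41*u^4 + 15*u^3 + 11*u^2 - 4*u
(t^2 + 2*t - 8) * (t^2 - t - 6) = t^4 + t^3 - 16*t^2 - 4*t + 48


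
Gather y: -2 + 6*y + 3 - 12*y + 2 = 3 - 6*y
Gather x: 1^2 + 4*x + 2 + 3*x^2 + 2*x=3*x^2 + 6*x + 3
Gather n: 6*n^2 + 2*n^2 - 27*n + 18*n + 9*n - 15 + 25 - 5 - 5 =8*n^2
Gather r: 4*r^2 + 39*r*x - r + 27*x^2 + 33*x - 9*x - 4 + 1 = 4*r^2 + r*(39*x - 1) + 27*x^2 + 24*x - 3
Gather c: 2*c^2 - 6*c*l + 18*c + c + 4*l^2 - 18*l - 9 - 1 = 2*c^2 + c*(19 - 6*l) + 4*l^2 - 18*l - 10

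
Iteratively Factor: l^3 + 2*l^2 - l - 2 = (l + 1)*(l^2 + l - 2) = (l + 1)*(l + 2)*(l - 1)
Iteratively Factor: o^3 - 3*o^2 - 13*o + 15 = (o - 5)*(o^2 + 2*o - 3) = (o - 5)*(o - 1)*(o + 3)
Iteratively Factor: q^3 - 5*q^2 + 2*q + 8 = (q - 4)*(q^2 - q - 2) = (q - 4)*(q - 2)*(q + 1)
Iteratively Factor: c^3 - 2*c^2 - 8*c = (c - 4)*(c^2 + 2*c) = (c - 4)*(c + 2)*(c)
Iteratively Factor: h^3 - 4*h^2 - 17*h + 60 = (h + 4)*(h^2 - 8*h + 15) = (h - 3)*(h + 4)*(h - 5)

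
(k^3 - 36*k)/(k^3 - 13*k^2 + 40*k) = (k^2 - 36)/(k^2 - 13*k + 40)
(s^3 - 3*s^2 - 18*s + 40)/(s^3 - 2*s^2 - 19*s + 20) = (s - 2)/(s - 1)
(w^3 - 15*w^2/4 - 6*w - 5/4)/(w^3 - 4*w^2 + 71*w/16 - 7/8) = 4*(4*w^3 - 15*w^2 - 24*w - 5)/(16*w^3 - 64*w^2 + 71*w - 14)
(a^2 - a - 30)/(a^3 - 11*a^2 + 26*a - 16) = (a^2 - a - 30)/(a^3 - 11*a^2 + 26*a - 16)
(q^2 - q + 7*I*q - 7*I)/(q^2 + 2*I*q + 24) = (q^2 - q + 7*I*q - 7*I)/(q^2 + 2*I*q + 24)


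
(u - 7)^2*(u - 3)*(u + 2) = u^4 - 15*u^3 + 57*u^2 + 35*u - 294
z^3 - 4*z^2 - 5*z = z*(z - 5)*(z + 1)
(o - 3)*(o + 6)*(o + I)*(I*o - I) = I*o^4 - o^3 + 2*I*o^3 - 2*o^2 - 21*I*o^2 + 21*o + 18*I*o - 18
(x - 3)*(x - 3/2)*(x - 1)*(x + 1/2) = x^4 - 5*x^3 + 25*x^2/4 - 9/4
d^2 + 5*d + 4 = (d + 1)*(d + 4)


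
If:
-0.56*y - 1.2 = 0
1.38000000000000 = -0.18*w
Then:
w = -7.67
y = -2.14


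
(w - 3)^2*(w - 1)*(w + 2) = w^4 - 5*w^3 + w^2 + 21*w - 18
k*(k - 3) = k^2 - 3*k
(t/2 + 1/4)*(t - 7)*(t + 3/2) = t^3/2 - 5*t^2/2 - 53*t/8 - 21/8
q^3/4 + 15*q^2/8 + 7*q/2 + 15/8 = (q/4 + 1/4)*(q + 3/2)*(q + 5)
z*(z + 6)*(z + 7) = z^3 + 13*z^2 + 42*z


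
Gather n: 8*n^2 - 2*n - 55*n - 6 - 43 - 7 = 8*n^2 - 57*n - 56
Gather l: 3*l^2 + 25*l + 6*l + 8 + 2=3*l^2 + 31*l + 10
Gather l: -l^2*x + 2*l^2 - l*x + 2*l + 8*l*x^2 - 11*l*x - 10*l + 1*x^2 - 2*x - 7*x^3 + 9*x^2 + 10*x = l^2*(2 - x) + l*(8*x^2 - 12*x - 8) - 7*x^3 + 10*x^2 + 8*x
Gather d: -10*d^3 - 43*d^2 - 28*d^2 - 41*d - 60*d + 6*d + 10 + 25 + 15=-10*d^3 - 71*d^2 - 95*d + 50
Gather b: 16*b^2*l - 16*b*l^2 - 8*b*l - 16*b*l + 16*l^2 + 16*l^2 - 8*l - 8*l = 16*b^2*l + b*(-16*l^2 - 24*l) + 32*l^2 - 16*l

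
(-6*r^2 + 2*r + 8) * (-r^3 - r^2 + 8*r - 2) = 6*r^5 + 4*r^4 - 58*r^3 + 20*r^2 + 60*r - 16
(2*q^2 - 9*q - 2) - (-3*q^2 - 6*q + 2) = 5*q^2 - 3*q - 4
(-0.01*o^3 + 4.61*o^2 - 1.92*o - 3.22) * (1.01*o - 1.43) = -0.0101*o^4 + 4.6704*o^3 - 8.5315*o^2 - 0.506600000000001*o + 4.6046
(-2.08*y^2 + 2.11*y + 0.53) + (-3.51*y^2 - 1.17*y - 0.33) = -5.59*y^2 + 0.94*y + 0.2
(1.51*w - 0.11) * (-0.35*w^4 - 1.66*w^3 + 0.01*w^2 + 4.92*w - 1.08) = -0.5285*w^5 - 2.4681*w^4 + 0.1977*w^3 + 7.4281*w^2 - 2.172*w + 0.1188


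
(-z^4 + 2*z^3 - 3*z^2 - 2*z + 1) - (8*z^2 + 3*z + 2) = -z^4 + 2*z^3 - 11*z^2 - 5*z - 1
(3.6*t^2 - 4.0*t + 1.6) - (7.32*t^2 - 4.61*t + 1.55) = -3.72*t^2 + 0.61*t + 0.05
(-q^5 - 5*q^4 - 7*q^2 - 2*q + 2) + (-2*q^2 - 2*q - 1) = -q^5 - 5*q^4 - 9*q^2 - 4*q + 1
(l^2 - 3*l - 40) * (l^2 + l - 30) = l^4 - 2*l^3 - 73*l^2 + 50*l + 1200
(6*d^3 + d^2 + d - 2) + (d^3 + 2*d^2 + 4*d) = 7*d^3 + 3*d^2 + 5*d - 2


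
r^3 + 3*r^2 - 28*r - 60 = (r - 5)*(r + 2)*(r + 6)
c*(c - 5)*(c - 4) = c^3 - 9*c^2 + 20*c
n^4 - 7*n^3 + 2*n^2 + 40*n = n*(n - 5)*(n - 4)*(n + 2)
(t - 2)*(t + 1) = t^2 - t - 2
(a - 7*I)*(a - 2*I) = a^2 - 9*I*a - 14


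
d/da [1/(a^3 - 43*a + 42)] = (43 - 3*a^2)/(a^3 - 43*a + 42)^2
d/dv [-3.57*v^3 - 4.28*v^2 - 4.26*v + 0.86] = -10.71*v^2 - 8.56*v - 4.26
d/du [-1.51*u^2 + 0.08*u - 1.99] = 0.08 - 3.02*u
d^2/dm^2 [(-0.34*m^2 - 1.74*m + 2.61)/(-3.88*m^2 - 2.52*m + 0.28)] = (45.740544*m^3 - 233.535648*m^2 - 141.7752*m - 36.311296)/(58.411072*m^6 + 113.811264*m^5 + 61.27296*m^4 - 0.423359999999999*m^3 - 4.42176*m^2 + 0.592704*m - 0.021952)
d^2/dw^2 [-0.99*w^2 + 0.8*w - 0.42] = -1.98000000000000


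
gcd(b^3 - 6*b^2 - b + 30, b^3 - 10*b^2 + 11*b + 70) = b^2 - 3*b - 10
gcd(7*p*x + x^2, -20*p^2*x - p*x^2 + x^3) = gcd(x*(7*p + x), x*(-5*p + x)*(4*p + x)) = x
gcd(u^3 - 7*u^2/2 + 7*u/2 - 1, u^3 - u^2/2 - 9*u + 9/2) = u - 1/2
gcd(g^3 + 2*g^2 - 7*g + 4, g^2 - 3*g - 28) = g + 4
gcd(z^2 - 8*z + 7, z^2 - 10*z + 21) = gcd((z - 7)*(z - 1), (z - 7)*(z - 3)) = z - 7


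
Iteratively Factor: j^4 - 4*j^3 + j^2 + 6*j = (j)*(j^3 - 4*j^2 + j + 6) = j*(j - 3)*(j^2 - j - 2) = j*(j - 3)*(j + 1)*(j - 2)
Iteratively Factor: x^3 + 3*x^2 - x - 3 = (x + 1)*(x^2 + 2*x - 3) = (x + 1)*(x + 3)*(x - 1)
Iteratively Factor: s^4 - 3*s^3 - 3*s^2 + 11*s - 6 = (s - 1)*(s^3 - 2*s^2 - 5*s + 6) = (s - 3)*(s - 1)*(s^2 + s - 2) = (s - 3)*(s - 1)*(s + 2)*(s - 1)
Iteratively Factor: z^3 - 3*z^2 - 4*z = (z + 1)*(z^2 - 4*z) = z*(z + 1)*(z - 4)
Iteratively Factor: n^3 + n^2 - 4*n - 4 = (n + 2)*(n^2 - n - 2) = (n + 1)*(n + 2)*(n - 2)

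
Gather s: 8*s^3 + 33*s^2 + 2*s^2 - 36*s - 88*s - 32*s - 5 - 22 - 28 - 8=8*s^3 + 35*s^2 - 156*s - 63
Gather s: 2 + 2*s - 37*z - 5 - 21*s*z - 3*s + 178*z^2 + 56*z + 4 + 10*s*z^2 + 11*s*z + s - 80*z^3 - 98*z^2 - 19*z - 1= s*(10*z^2 - 10*z) - 80*z^3 + 80*z^2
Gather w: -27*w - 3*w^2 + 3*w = -3*w^2 - 24*w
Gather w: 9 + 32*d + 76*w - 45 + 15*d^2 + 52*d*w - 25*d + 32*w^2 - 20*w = 15*d^2 + 7*d + 32*w^2 + w*(52*d + 56) - 36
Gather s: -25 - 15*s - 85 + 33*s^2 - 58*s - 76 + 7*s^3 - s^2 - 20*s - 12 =7*s^3 + 32*s^2 - 93*s - 198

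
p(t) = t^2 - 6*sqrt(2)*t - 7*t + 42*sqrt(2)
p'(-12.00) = -39.49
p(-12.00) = 389.22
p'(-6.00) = -27.49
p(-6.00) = 188.31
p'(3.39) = -8.71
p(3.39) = 18.39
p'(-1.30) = -18.09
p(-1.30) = 81.22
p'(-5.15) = -25.79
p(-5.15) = 165.67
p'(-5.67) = -26.83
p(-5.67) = 179.35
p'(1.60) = -12.29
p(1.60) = 37.18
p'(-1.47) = -18.43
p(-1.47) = 84.32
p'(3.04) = -9.41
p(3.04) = 21.56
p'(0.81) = -13.87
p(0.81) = 47.51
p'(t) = 2*t - 6*sqrt(2) - 7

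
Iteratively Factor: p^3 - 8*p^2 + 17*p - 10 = (p - 2)*(p^2 - 6*p + 5) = (p - 5)*(p - 2)*(p - 1)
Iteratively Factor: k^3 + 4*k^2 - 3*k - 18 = (k - 2)*(k^2 + 6*k + 9) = (k - 2)*(k + 3)*(k + 3)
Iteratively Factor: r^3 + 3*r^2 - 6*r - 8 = (r - 2)*(r^2 + 5*r + 4) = (r - 2)*(r + 4)*(r + 1)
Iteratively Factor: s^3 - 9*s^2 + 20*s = (s - 4)*(s^2 - 5*s) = s*(s - 4)*(s - 5)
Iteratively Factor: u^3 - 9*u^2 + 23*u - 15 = (u - 1)*(u^2 - 8*u + 15) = (u - 5)*(u - 1)*(u - 3)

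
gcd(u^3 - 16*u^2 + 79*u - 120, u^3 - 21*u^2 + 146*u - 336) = u - 8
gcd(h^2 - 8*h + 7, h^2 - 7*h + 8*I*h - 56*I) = h - 7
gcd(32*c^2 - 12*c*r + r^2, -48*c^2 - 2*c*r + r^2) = -8*c + r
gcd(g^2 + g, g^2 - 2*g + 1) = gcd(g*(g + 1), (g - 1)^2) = 1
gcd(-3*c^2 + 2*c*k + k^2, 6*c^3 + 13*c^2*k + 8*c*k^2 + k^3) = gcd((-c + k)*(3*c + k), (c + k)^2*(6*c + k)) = 1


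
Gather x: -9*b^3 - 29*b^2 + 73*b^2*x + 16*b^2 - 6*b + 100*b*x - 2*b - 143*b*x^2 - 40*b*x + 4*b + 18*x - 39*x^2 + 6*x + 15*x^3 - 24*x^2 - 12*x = -9*b^3 - 13*b^2 - 4*b + 15*x^3 + x^2*(-143*b - 63) + x*(73*b^2 + 60*b + 12)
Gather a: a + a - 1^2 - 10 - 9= 2*a - 20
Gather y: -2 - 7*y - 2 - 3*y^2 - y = -3*y^2 - 8*y - 4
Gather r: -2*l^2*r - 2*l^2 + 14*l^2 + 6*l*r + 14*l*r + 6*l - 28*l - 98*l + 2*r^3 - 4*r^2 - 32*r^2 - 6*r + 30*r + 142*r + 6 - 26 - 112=12*l^2 - 120*l + 2*r^3 - 36*r^2 + r*(-2*l^2 + 20*l + 166) - 132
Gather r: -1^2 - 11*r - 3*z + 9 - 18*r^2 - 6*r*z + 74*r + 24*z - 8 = -18*r^2 + r*(63 - 6*z) + 21*z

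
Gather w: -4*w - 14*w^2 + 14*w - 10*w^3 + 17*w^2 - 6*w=-10*w^3 + 3*w^2 + 4*w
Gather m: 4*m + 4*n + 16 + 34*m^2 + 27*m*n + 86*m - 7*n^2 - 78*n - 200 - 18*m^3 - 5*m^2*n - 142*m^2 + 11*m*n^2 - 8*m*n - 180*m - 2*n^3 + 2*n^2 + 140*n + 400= -18*m^3 + m^2*(-5*n - 108) + m*(11*n^2 + 19*n - 90) - 2*n^3 - 5*n^2 + 66*n + 216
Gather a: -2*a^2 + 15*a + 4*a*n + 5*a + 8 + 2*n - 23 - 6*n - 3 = -2*a^2 + a*(4*n + 20) - 4*n - 18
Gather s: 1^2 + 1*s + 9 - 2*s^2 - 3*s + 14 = -2*s^2 - 2*s + 24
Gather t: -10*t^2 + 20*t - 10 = -10*t^2 + 20*t - 10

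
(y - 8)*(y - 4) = y^2 - 12*y + 32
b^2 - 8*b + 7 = (b - 7)*(b - 1)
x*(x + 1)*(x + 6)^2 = x^4 + 13*x^3 + 48*x^2 + 36*x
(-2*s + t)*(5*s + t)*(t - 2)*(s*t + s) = -10*s^3*t^2 + 10*s^3*t + 20*s^3 + 3*s^2*t^3 - 3*s^2*t^2 - 6*s^2*t + s*t^4 - s*t^3 - 2*s*t^2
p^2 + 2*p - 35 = (p - 5)*(p + 7)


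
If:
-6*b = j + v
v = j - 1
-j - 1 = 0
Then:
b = 1/2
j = -1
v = -2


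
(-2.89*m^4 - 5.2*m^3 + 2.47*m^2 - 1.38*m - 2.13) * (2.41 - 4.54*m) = 13.1206*m^5 + 16.6431*m^4 - 23.7458*m^3 + 12.2179*m^2 + 6.3444*m - 5.1333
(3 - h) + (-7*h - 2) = 1 - 8*h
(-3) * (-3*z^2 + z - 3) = 9*z^2 - 3*z + 9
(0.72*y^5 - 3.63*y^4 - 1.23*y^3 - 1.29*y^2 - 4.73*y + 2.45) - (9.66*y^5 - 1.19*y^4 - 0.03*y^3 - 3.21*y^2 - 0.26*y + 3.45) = -8.94*y^5 - 2.44*y^4 - 1.2*y^3 + 1.92*y^2 - 4.47*y - 1.0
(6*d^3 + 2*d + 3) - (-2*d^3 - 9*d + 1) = 8*d^3 + 11*d + 2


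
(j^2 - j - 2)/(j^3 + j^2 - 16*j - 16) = (j - 2)/(j^2 - 16)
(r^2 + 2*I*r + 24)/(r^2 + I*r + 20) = (r + 6*I)/(r + 5*I)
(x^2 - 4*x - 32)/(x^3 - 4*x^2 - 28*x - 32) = (x + 4)/(x^2 + 4*x + 4)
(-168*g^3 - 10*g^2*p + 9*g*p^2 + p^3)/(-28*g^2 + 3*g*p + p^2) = 6*g + p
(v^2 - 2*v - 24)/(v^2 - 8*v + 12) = (v + 4)/(v - 2)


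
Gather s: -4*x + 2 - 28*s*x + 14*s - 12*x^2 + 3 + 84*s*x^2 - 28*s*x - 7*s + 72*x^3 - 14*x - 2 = s*(84*x^2 - 56*x + 7) + 72*x^3 - 12*x^2 - 18*x + 3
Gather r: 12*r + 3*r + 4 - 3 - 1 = 15*r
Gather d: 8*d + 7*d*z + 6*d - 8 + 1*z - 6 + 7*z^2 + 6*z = d*(7*z + 14) + 7*z^2 + 7*z - 14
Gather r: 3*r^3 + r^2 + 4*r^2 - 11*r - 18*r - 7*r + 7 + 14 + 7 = 3*r^3 + 5*r^2 - 36*r + 28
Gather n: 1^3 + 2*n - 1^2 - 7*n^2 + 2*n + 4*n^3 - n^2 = 4*n^3 - 8*n^2 + 4*n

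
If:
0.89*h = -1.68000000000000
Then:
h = -1.89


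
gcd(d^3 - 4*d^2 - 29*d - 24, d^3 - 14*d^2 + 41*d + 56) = d^2 - 7*d - 8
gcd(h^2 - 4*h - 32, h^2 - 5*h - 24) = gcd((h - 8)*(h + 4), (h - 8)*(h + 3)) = h - 8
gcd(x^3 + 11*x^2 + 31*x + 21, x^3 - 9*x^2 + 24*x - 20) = 1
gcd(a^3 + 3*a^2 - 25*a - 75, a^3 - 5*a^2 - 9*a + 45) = a^2 - 2*a - 15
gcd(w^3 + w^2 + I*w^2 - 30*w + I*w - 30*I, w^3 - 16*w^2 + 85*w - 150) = w - 5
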